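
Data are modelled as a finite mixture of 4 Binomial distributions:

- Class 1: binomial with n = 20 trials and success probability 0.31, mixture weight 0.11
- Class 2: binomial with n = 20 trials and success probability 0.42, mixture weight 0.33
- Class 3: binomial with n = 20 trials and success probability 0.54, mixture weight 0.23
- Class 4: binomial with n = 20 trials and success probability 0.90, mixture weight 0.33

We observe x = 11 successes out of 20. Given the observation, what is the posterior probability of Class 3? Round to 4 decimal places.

P(component k | x) = w_k·f_k(x) / marginal(x), where marginal(x) = Σ_j w_j·f_j(x).
Component likelihoods at x = 11 successes out of 20:
  f_1 = 0.0151296
  f_2 = 0.0894953
  f_3 = 0.176343
  f_4 = 5.27076e-05
Weight by the priors:
  w_1·f_1 = 0.11 × 0.0151296 = 0.00166425
  w_2·f_2 = 0.33 × 0.0894953 = 0.0295334
  w_3·f_3 = 0.23 × 0.176343 = 0.0405588
  w_4·f_4 = 0.33 × 5.27076e-05 = 1.73935e-05
Marginal: 0.00166425 + 0.0295334 + 0.0405588 + 1.73935e-05 = 0.0717739
P(Class 3 | x) ≈ 0.5651

0.5651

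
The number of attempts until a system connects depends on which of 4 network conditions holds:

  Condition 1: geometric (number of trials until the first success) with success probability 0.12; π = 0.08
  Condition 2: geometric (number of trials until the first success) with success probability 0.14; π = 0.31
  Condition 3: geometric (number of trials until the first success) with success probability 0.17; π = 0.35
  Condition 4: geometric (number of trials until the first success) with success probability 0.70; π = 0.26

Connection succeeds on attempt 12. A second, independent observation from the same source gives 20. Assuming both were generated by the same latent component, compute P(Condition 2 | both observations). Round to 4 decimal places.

The responsibility of component k is P(Z=k) f_k(x) divided by Σ_j P(Z=j) f_j(x).
Since both observations come from the same component, the likelihood for component k is f_k(x₁)·f_k(x₂).
  p_1 = [0.0294097] × [0.0105767] = 0.000311059
  p_2 = [0.0266447] × [0.00797257] = 0.000212427
  p_3 = [0.0218931] × [0.00493097] = 0.000107954
  p_4 = [1.24003e-06] × [8.13583e-11] = 1.00887e-16
Weight by the priors:
  P(Z=1)·p_1 = 0.08 × 0.000311059 = 2.48847e-05
  P(Z=2)·p_2 = 0.31 × 0.000212427 = 6.58524e-05
  P(Z=3)·p_3 = 0.35 × 0.000107954 = 3.77841e-05
  P(Z=4)·p_4 = 0.26 × 1.00887e-16 = 2.62305e-17
Denominator: 2.48847e-05 + 6.58524e-05 + 3.77841e-05 + 2.62305e-17 = 0.000128521
P(Condition 2 | x₁, x₂) ≈ 0.5124

0.5124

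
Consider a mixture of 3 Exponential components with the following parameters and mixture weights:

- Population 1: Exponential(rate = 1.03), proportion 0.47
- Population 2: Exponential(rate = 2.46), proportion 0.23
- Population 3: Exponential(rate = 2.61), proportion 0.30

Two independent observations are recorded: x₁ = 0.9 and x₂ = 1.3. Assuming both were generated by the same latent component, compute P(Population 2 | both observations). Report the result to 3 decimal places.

0.096

Apply Bayes' rule: the posterior for each component is proportional to its prior times its likelihood at x.
Since both observations come from the same component, the likelihood for component k is f_k(x₁)·f_k(x₂).
  p_1 = [0.407611] × [0.269971] = 0.110043
  p_2 = [0.268786] × [0.100476] = 0.0270065
  p_3 = [0.249163] × [0.0877161] = 0.0218556
Prior × likelihood for each component:
  w_1·p_1 = 0.47 × 0.110043 = 0.0517203
  w_2·p_2 = 0.23 × 0.0270065 = 0.0062115
  w_3·p_3 = 0.30 × 0.0218556 = 0.00655667
Marginal: 0.0517203 + 0.0062115 + 0.00655667 = 0.0644885
So the posterior for Population 2 is 0.0062115 / 0.0644885 ≈ 0.096.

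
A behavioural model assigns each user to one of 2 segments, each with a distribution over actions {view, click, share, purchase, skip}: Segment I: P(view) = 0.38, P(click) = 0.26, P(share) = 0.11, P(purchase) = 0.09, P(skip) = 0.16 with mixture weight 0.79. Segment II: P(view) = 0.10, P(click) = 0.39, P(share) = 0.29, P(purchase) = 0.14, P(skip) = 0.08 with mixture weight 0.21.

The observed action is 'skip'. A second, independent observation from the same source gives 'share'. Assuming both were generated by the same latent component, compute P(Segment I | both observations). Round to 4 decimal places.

0.7405

By Bayes' theorem, P(k | x) = P(Z=k) f_k(x) / Σ_j P(Z=j) f_j(x).
Since both observations come from the same component, the likelihood for component k is f_k(x₁)·f_k(x₂).
  f_I = [P(skip | comp) = 0.16] × [0.11] = 0.0176
  f_II = [P(skip | comp) = 0.08] × [0.29] = 0.0232
Unnormalised posteriors:
  P(Z=I)·f_I = 0.79 × 0.0176 = 0.013904
  P(Z=II)·f_II = 0.21 × 0.0232 = 0.004872
Evidence: 0.013904 + 0.004872 = 0.018776
P(Segment I | data) ≈ 0.7405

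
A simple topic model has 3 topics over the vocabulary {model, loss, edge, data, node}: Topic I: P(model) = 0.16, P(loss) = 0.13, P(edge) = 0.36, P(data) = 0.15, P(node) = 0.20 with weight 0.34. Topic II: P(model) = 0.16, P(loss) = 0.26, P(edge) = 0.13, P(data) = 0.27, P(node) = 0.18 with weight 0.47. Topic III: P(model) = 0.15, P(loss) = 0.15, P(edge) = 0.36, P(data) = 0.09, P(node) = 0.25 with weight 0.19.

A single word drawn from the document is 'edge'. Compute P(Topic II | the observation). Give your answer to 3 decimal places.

P(component k | x) = w_k·f_k(x) / marginal(x), where marginal(x) = Σ_j w_j·f_j(x).
Evaluate each component's likelihood at the observed value:
  p_I = 0.36
  p_II = 0.13
  p_III = 0.36
Multiply by the mixture weights:
  w_I·p_I = 0.34 × 0.36 = 0.1224
  w_II·p_II = 0.47 × 0.13 = 0.0611
  w_III·p_III = 0.19 × 0.36 = 0.0684
Sum: 0.1224 + 0.0611 + 0.0684 = 0.2519
So the posterior for Topic II is 0.0611 / 0.2519 ≈ 0.243.

0.243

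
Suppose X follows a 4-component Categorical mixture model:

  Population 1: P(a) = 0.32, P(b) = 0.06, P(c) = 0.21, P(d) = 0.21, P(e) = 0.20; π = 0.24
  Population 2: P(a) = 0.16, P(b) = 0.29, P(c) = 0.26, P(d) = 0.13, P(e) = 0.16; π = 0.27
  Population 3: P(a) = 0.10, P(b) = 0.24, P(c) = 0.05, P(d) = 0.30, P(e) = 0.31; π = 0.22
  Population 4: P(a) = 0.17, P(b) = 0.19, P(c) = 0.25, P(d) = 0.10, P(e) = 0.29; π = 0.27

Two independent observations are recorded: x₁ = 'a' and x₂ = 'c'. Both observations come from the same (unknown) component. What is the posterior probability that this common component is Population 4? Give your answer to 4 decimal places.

Apply Bayes' rule: the posterior for each component is proportional to its prior times its likelihood at x.
Since both observations come from the same component, the likelihood for component k is f_k(x₁)·f_k(x₂).
  L_1 = [0.32] × [0.21] = 0.0672
  L_2 = [0.16] × [0.26] = 0.0416
  L_3 = [0.1] × [0.05] = 0.005
  L_4 = [0.17] × [0.25] = 0.0425
Unnormalised posteriors:
  π_1·L_1 = 0.24 × 0.0672 = 0.016128
  π_2·L_2 = 0.27 × 0.0416 = 0.011232
  π_3·L_3 = 0.22 × 0.005 = 0.0011
  π_4·L_4 = 0.27 × 0.0425 = 0.011475
Normaliser: 0.016128 + 0.011232 + 0.0011 + 0.011475 = 0.039935
P(Population 4 | x) ≈ 0.2873

0.2873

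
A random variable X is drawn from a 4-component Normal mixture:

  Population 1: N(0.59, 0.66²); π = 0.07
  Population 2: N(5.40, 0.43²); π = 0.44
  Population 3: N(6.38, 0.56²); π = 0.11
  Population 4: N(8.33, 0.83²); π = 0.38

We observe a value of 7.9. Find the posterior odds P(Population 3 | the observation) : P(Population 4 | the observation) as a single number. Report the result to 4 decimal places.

The posterior odds equal the prior odds times the likelihood ratio: (P(Z=i)/P(Z=j))·(f_i(x)/f_j(x)).
Component likelihoods at x = 7.9:
  L_1 = (1/(0.66·√(2π)))·exp(−(7.9−0.59)²/(2·0.66²)) = 0.604458·exp(-61.33620) = 1.39121e-27
  L_2 = (1/(0.43·√(2π)))·exp(−(7.9−5.40)²/(2·0.43²)) = 0.927773·exp(-16.90103) = 4.24051e-08
  L_3 = (1/(0.56·√(2π)))·exp(−(7.9−6.38)²/(2·0.56²)) = 0.712397·exp(-3.68367) = 0.0179029
  L_4 = (1/(0.83·√(2π)))·exp(−(7.9−8.33)²/(2·0.83²)) = 0.480653·exp(-0.13420) = 0.420291
0.00196932 / 0.159711 ≈ 0.0123

0.0123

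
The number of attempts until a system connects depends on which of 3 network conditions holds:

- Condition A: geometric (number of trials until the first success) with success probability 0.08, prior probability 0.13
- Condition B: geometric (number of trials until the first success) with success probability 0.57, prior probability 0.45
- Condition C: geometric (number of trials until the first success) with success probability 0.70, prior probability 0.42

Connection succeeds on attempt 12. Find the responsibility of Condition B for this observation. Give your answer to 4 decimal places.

0.0057

The responsibility of component k is P(Z=k) f_k(x) divided by Σ_j P(Z=j) f_j(x).
Evaluate each component's likelihood at the observed value:
  f_A = 0.08·(1−0.08)^11 = 0.08·0.399637 = 0.031971
  f_B = 0.57·(1−0.57)^11 = 0.57·9.29294e-05 = 5.29697e-05
  f_C = 0.70·(1−0.70)^11 = 0.70·1.77147e-06 = 1.24003e-06
Prior × likelihood for each component:
  P(Z=A)·f_A = 0.13 × 0.031971 = 0.00415623
  P(Z=B)·f_B = 0.45 × 5.29697e-05 = 2.38364e-05
  P(Z=C)·f_C = 0.42 × 1.24003e-06 = 5.20812e-07
Marginal: 0.00415623 + 2.38364e-05 + 5.20812e-07 = 0.00418059
So the posterior for Condition B is 2.38364e-05 / 0.00418059 ≈ 0.0057.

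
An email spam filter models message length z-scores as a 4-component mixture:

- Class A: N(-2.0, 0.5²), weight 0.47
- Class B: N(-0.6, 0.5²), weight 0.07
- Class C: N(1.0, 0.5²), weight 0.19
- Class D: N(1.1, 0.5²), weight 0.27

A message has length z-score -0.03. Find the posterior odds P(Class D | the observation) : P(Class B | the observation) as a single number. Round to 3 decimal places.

0.575

The posterior odds equal the prior odds times the likelihood ratio: (π_i/π_j)·(f_i(x)/f_j(x)).
Evaluate each component's likelihood at the observed value:
  p_A = (1/(0.5·√(2π)))·exp(−(-0.03−-2.0)²/(2·0.5²)) = 0.797885·exp(-7.76180) = 0.000339651
  p_B = (1/(0.5·√(2π)))·exp(−(-0.03−-0.6)²/(2·0.5²)) = 0.797885·exp(-0.64980) = 0.416616
  p_C = (1/(0.5·√(2π)))·exp(−(-0.03−1.0)²/(2·0.5²)) = 0.797885·exp(-2.12180) = 0.0955991
  p_D = (1/(0.5·√(2π)))·exp(−(-0.03−1.1)²/(2·0.5²)) = 0.797885·exp(-2.55380) = 0.0620639
Posterior odds = (π_D·p_D) / (π_B·p_B) = (0.27·0.0620639) / (0.07·0.416616) = 0.0167572 / 0.0291631 ≈ 0.575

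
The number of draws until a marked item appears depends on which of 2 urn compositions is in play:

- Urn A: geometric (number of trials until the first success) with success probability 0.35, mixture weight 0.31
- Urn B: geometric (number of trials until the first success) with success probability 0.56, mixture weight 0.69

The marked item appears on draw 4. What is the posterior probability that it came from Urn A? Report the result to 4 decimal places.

0.4751

The responsibility of component k is π_k f_k(x) divided by Σ_j π_j f_j(x).
Evaluate each component's likelihood at the observed value:
  L_A = 0.0961188
  L_B = 0.047703
Prior × likelihood for each component:
  π_A·L_A = 0.31 × 0.0961188 = 0.0297968
  π_B·L_B = 0.69 × 0.047703 = 0.0329151
Normaliser: 0.0297968 + 0.0329151 = 0.0627119
P(Urn A | 4) ≈ 0.4751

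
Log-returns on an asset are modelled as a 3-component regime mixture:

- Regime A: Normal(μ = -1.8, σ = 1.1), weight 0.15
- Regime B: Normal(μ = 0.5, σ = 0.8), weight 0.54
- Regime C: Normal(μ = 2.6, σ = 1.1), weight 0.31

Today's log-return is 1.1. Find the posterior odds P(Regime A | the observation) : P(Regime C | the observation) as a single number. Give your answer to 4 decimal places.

0.0380

The posterior odds equal the prior odds times the likelihood ratio: (π_i/π_j)·(f_i(x)/f_j(x)).
Normal densities:
  p_A = (1/(1.1·√(2π)))·exp(−(1.1−-1.8)²/(2·1.1²)) = 0.362675·exp(-3.47521) = 0.0112268
  p_B = (1/(0.8·√(2π)))·exp(−(1.1−0.5)²/(2·0.8²)) = 0.498678·exp(-0.28125) = 0.376422
  p_C = (1/(1.1·√(2π)))·exp(−(1.1−2.6)²/(2·1.1²)) = 0.362675·exp(-0.92975) = 0.14313
Odds = (0.15/0.31) × (0.0112268/0.14313) = 0.483871 × 0.0784374 ≈ 0.0380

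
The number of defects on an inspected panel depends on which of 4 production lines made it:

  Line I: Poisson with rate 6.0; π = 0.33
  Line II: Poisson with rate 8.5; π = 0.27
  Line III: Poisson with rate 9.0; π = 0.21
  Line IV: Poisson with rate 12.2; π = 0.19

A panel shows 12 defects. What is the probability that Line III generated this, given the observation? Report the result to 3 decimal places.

0.268

P(component k | x) = P(Z=k)·f_k(x) / marginal(x), where marginal(x) = Σ_j P(Z=j)·f_j(x).
Evaluate each component's likelihood at the observed value:
  f_I = 0.0112645
  f_II = 0.0604209
  f_III = 0.072765
  f_IV = 0.11418
Unnormalised posteriors:
  P(Z=I)·f_I = 0.33 × 0.0112645 = 0.00371728
  P(Z=II)·f_II = 0.27 × 0.0604209 = 0.0163136
  P(Z=III)·f_III = 0.21 × 0.072765 = 0.0152807
  P(Z=IV)·f_IV = 0.19 × 0.11418 = 0.0216941
Evidence: 0.00371728 + 0.0163136 + 0.0152807 + 0.0216941 = 0.0570057
P(Line III | x) ≈ 0.268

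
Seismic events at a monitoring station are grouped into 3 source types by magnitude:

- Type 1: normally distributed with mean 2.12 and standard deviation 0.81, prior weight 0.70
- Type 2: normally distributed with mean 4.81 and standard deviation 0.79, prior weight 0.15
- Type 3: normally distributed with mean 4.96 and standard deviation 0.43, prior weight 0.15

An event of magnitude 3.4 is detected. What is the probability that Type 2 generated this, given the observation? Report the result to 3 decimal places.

The responsibility of component k is P(Z=k) f_k(x) divided by Σ_j P(Z=j) f_j(x).
Normal densities:
  p_1 = 0.141309
  p_2 = 0.102695
  p_3 = 0.00128651
Multiply by the mixture weights:
  P(Z=1)·p_1 = 0.70 × 0.141309 = 0.0989162
  P(Z=2)·p_2 = 0.15 × 0.102695 = 0.0154043
  P(Z=3)·p_3 = 0.15 × 0.00128651 = 0.000192976
Denominator: 0.0989162 + 0.0154043 + 0.000192976 = 0.114513
P(Type 2 | 3.4) = 0.0154043 / 0.114513 ≈ 0.135

0.135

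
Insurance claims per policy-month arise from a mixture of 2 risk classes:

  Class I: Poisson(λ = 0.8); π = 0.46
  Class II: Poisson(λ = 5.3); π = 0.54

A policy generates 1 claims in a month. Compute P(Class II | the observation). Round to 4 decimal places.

0.0795

By Bayes' theorem, P(k | x) = π_k f_k(x) / Σ_j π_j f_j(x).
Evaluate each component's likelihood at the observed value:
  L_I = 0.359463
  L_II = 0.0264554
Prior × likelihood for each component:
  π_I·L_I = 0.46 × 0.359463 = 0.165353
  π_II·L_II = 0.54 × 0.0264554 = 0.0142859
Marginal: 0.165353 + 0.0142859 = 0.179639
So the posterior for Class II is 0.0142859 / 0.179639 ≈ 0.0795.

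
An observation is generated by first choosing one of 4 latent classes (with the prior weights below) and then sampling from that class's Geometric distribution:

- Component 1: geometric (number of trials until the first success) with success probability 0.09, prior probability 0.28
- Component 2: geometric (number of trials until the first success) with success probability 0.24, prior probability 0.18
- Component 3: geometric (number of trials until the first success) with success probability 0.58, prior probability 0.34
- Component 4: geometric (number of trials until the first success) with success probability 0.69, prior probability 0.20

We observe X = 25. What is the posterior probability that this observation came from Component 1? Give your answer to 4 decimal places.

By Bayes' theorem, P(k | x) = w_k f_k(x) / Σ_j w_j f_j(x).
Evaluate each component's likelihood at the observed value:
  L_1 = 0.09·(1−0.09)^24 = 0.09·0.10399 = 0.00935914
  L_2 = 0.24·(1−0.24)^24 = 0.24·0.00137888 = 0.000330931
  L_3 = 0.58·(1−0.58)^24 = 0.58·9.07785e-10 = 5.26515e-10
  L_4 = 0.69·(1−0.69)^24 = 0.69·6.20413e-13 = 4.28085e-13
Unnormalised posteriors:
  w_1·L_1 = 0.28 × 0.00935914 = 0.00262056
  w_2·L_2 = 0.18 × 0.000330931 = 5.95676e-05
  w_3·L_3 = 0.34 × 5.26515e-10 = 1.79015e-10
  w_4·L_4 = 0.20 × 4.28085e-13 = 8.56169e-14
Marginal: 0.00262056 + 5.95676e-05 + 1.79015e-10 + 8.56169e-14 = 0.00268013
Responsibility of Component 1: 0.00262056 / 0.00268013 ≈ 0.9778

0.9778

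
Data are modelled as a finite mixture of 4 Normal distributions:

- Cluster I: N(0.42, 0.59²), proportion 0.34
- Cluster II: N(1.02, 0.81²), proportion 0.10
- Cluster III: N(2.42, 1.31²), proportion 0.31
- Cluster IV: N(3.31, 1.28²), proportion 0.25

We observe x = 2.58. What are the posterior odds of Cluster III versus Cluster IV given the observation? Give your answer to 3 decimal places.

1.415

Posterior odds = (P(Z=i) f_i(x)) / (P(Z=j) f_j(x)); the normalising sum cancels.
Evaluate each component's likelihood at the observed value:
  f_I = 0.000831044
  f_II = 0.0770876
  f_III = 0.302273
  f_IV = 0.264894
0.0937047 / 0.0662234 ≈ 1.415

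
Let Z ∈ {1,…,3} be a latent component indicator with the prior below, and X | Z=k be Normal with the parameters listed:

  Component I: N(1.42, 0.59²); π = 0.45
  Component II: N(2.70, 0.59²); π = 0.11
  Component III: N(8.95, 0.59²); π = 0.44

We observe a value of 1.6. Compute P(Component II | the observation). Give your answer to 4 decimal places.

Posterior ∝ prior × likelihood, so P(k | x) ∝ P(Z=k) f_k(x); normalise over all components.
Normal densities:
  p_I = (1/(0.59·√(2π)))·exp(−(1.6−1.42)²/(2·0.59²)) = 0.676173·exp(-0.04654) = 0.645426
  p_II = (1/(0.59·√(2π)))·exp(−(1.6−2.70)²/(2·0.59²)) = 0.676173·exp(-1.73801) = 0.118919
  p_III = (1/(0.59·√(2π)))·exp(−(1.6−8.95)²/(2·0.59²)) = 0.676173·exp(-77.59624) = 1.35033e-34
Weight by the priors:
  P(Z=I)·p_I = 0.45 × 0.645426 = 0.290442
  P(Z=II)·p_II = 0.11 × 0.118919 = 0.0130811
  P(Z=III)·p_III = 0.44 × 1.35033e-34 = 5.94146e-35
Sum: 0.290442 + 0.0130811 + 5.94146e-35 = 0.303523
So the posterior for Component II is 0.0130811 / 0.303523 ≈ 0.0431.

0.0431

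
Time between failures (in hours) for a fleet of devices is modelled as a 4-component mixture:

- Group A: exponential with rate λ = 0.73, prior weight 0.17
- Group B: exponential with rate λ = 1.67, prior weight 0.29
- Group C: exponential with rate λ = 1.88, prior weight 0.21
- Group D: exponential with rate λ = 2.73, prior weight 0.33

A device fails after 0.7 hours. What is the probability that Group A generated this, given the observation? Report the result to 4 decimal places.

0.1604

The responsibility of component k is w_k f_k(x) divided by Σ_j w_j f_j(x).
Exponential densities:
  p_A = 0.437924
  p_B = 0.518831
  p_C = 0.504227
  p_D = 0.403855
Multiply by the mixture weights:
  w_A·p_A = 0.17 × 0.437924 = 0.074447
  w_B·p_B = 0.29 × 0.518831 = 0.150461
  w_C·p_C = 0.21 × 0.504227 = 0.105888
  w_D·p_D = 0.33 × 0.403855 = 0.133272
Sum: 0.074447 + 0.150461 + 0.105888 + 0.133272 = 0.464068
So the posterior for Group A is 0.074447 / 0.464068 ≈ 0.1604.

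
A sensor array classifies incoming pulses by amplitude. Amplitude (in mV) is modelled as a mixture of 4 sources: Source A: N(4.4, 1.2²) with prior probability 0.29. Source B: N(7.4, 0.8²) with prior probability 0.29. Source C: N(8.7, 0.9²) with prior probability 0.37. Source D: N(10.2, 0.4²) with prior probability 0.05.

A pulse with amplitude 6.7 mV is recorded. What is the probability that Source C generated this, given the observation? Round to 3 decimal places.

0.109

Posterior ∝ prior × likelihood, so P(k | x) ∝ w_k f_k(x); normalise over all components.
Normal densities:
  L_A = 0.0529681
  L_B = 0.340069
  L_C = 0.0375263
  L_D = 2.36328e-17
Multiply by the mixture weights:
  w_A·L_A = 0.29 × 0.0529681 = 0.0153607
  w_B·L_B = 0.29 × 0.340069 = 0.0986199
  w_C·L_C = 0.37 × 0.0375263 = 0.0138847
  w_D·L_D = 0.05 × 2.36328e-17 = 1.18164e-18
Marginal: 0.0153607 + 0.0986199 + 0.0138847 + 1.18164e-18 = 0.127865
P(Source C | the observation) ≈ 0.109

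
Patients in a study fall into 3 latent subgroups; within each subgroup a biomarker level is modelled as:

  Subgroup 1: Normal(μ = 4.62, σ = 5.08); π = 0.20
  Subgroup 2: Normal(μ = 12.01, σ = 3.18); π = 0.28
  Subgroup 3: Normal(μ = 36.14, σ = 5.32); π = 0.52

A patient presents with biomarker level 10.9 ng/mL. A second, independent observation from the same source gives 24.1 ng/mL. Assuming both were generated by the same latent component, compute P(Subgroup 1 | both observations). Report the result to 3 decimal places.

Apply Bayes' rule: the posterior for each component is proportional to its prior times its likelihood at x.
Since both observations come from the same component, the likelihood for component k is f_k(x₁)·f_k(x₂).
  f_1 = [(1/(5.08·√(2π)))·exp(−(10.9−4.62)²/(2·5.08²)) = 0.078532·exp(-0.76412) = 0.0365757] × [5.03504e-05] = 1.8416e-06
  f_2 = [(1/(3.18·√(2π)))·exp(−(10.9−12.01)²/(2·3.18²)) = 0.125454·exp(-0.06092) = 0.118039] × [9.11512e-05] = 1.07594e-05
  f_3 = [(1/(5.32·√(2π)))·exp(−(10.9−36.14)²/(2·5.32²)) = 0.074989·exp(-11.25448) = 9.71046e-07] × [0.00579156] = 5.62387e-09
Multiply by the mixture weights:
  π_1·f_1 = 0.20 × 1.8416e-06 = 3.68321e-07
  π_2·f_2 = 0.28 × 1.07594e-05 = 3.01263e-06
  π_3·f_3 = 0.52 × 5.62387e-09 = 2.92441e-09
Denominator: 3.68321e-07 + 3.01263e-06 + 2.92441e-09 = 3.38388e-06
P(Subgroup 1 | x₁,x₂) = 3.68321e-07 / 3.38388e-06 ≈ 0.109

0.109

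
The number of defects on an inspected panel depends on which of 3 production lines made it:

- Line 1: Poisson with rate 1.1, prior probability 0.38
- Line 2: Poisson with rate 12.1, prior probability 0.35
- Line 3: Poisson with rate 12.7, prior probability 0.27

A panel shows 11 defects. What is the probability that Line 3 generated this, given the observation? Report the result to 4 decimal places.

0.4189

The responsibility of component k is π_k f_k(x) divided by Σ_j π_j f_j(x).
Component likelihoods at x = 11 defects:
  f_1 = 2.37925e-08
  f_2 = 0.113376
  f_3 = 0.105961
Prior × likelihood for each component:
  π_1·f_1 = 0.38 × 2.37925e-08 = 9.04115e-09
  π_2·f_2 = 0.35 × 0.113376 = 0.0396815
  π_3·f_3 = 0.27 × 0.105961 = 0.0286094
Marginal: 9.04115e-09 + 0.0396815 + 0.0286094 = 0.0682909
P(Line 3 | data) = 0.0286094 / 0.0682909 ≈ 0.4189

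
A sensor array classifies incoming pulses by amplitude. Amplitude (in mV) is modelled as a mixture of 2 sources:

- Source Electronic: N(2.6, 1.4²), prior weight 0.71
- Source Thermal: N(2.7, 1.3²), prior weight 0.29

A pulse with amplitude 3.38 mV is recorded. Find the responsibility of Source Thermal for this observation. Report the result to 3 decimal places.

Posterior ∝ prior × likelihood, so P(k | x) ∝ P(Z=k) f_k(x); normalise over all components.
Normal densities:
  L_Electronic = 0.243993
  L_Thermal = 0.267641
Multiply by the mixture weights:
  P(Z=Electronic)·L_Electronic = 0.71 × 0.243993 = 0.173235
  P(Z=Thermal)·L_Thermal = 0.29 × 0.267641 = 0.077616
Marginal: 0.173235 + 0.077616 = 0.250851
So the posterior for Source Thermal is 0.077616 / 0.250851 ≈ 0.309.

0.309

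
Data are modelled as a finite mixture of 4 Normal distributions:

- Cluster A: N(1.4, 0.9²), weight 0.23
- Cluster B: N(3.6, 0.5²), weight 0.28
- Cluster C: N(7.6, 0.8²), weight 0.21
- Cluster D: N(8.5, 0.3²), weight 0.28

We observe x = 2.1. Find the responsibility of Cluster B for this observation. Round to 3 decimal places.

0.032

The responsibility of component k is w_k f_k(x) divided by Σ_j w_j f_j(x).
Evaluate each component's likelihood at the observed value:
  p_A = (1/(0.9·√(2π)))·exp(−(2.1−1.4)²/(2·0.9²)) = 0.443269·exp(-0.30247) = 0.327572
  p_B = (1/(0.5·√(2π)))·exp(−(2.1−3.6)²/(2·0.5²)) = 0.797885·exp(-4.50000) = 0.0088637
  p_C = (1/(0.8·√(2π)))·exp(−(2.1−7.6)²/(2·0.8²)) = 0.498678·exp(-23.63281) = 2.71782e-11
  p_D = (1/(0.3·√(2π)))·exp(−(2.1−8.5)²/(2·0.3²)) = 1.329808·exp(-227.55556) = 1.98457e-99
Unnormalised posteriors:
  w_A·p_A = 0.23 × 0.327572 = 0.0753416
  w_B·p_B = 0.28 × 0.0088637 = 0.00248184
  w_C·p_C = 0.21 × 2.71782e-11 = 5.70741e-12
  w_D·p_D = 0.28 × 1.98457e-99 = 5.5568e-100
Denominator: 0.0753416 + 0.00248184 + 5.70741e-12 + 5.5568e-100 = 0.0778234
Responsibility of Cluster B: 0.00248184 / 0.0778234 ≈ 0.032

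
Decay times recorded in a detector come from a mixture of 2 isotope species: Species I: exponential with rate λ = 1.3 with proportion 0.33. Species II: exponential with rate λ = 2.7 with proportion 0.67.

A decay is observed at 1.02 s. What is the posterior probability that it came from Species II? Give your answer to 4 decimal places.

0.5028

The responsibility of component k is P(Z=k) f_k(x) divided by Σ_j P(Z=j) f_j(x).
Component likelihoods at x = 1.02 s:
  f_I = 0.345198
  f_II = 0.171916
Unnormalised posteriors:
  P(Z=I)·f_I = 0.33 × 0.345198 = 0.113915
  P(Z=II)·f_II = 0.67 × 0.171916 = 0.115184
Normaliser: 0.113915 + 0.115184 = 0.229099
Responsibility of Species II: 0.115184 / 0.229099 ≈ 0.5028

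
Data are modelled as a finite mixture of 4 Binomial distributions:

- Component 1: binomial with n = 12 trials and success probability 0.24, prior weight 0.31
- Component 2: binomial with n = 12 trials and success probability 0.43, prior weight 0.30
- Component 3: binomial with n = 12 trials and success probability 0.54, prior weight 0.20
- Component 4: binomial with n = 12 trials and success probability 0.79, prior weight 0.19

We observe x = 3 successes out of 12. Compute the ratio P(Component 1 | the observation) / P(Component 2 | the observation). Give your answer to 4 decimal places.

2.3929

Posterior odds = (w_i f_i(x)) / (w_j f_j(x)); the normalising sum cancels.
Binomial probabilities:
  p_1 = C(12,3)·0.24^3·0.76^9 = 220·0.013824·0.0845906 = 0.257264
  p_2 = C(12,3)·0.43^3·0.57^9 = 220·0.079507·0.00635146 = 0.111097
  p_3 = C(12,3)·0.54^3·0.46^9 = 220·0.157464·0.00092219 = 0.0319466
  p_4 = C(12,3)·0.79^3·0.21^9 = 220·0.493039·7.9428e-07 = 8.61544e-05
0.0797518 / 0.0333291 ≈ 2.3929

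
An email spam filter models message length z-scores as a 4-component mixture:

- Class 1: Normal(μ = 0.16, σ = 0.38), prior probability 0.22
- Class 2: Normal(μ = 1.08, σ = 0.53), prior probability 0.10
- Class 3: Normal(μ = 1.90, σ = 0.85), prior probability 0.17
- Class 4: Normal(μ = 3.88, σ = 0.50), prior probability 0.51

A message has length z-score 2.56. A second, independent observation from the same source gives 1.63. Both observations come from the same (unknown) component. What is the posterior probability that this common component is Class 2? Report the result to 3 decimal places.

P(component k | x) = P(Z=k)·f_k(x) / marginal(x), where marginal(x) = Σ_j P(Z=j)·f_j(x).
Since both observations come from the same component, the likelihood for component k is f_k(x₁)·f_k(x₂).
  f_1 = [2.28716e-09] × [0.000591] = 1.35171e-12
  f_2 = [0.0152533] × [0.439328] = 0.00670123
  f_3 = [0.347194] × [0.446253] = 0.154936
  f_4 = [0.0244631] × [3.19675e-05] = 7.82022e-07
Weight by the priors:
  P(Z=1)·f_1 = 0.22 × 1.35171e-12 = 2.97377e-13
  P(Z=2)·f_2 = 0.10 × 0.00670123 = 0.000670123
  P(Z=3)·f_3 = 0.17 × 0.154936 = 0.0263391
  P(Z=4)·f_4 = 0.51 × 7.82022e-07 = 3.98831e-07
Denominator: 2.97377e-13 + 0.000670123 + 0.0263391 + 3.98831e-07 = 0.0270097
So the posterior for Class 2 is 0.000670123 / 0.0270097 ≈ 0.025.

0.025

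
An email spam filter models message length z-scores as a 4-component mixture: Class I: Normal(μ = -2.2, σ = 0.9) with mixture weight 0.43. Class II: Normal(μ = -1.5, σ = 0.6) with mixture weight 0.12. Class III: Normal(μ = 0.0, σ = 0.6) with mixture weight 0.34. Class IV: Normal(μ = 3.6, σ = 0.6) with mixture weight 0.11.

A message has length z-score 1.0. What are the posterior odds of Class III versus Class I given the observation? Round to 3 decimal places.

The posterior odds equal the prior odds times the likelihood ratio: (π_i/π_j)·(f_i(x)/f_j(x)).
Component likelihoods at x = 1.0:
  p_I = 0.000797072
  p_II = 0.000112938
  p_III = 0.165795
  p_IV = 5.56181e-05
0.0563704 / 0.000342741 ≈ 164.469

164.469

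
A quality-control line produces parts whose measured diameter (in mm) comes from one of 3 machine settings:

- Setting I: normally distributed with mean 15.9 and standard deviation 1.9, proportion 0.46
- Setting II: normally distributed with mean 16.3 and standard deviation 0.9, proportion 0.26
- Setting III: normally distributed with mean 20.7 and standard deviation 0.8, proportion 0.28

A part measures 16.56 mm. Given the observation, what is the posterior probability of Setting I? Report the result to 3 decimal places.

Posterior ∝ prior × likelihood, so P(k | x) ∝ w_k f_k(x); normalise over all components.
Component likelihoods at x = 16.56 mm:
  L_I = (1/(1.9·√(2π)))·exp(−(16.56−15.9)²/(2·1.9²)) = 0.209970·exp(-0.06033) = 0.197676
  L_II = (1/(0.9·√(2π)))·exp(−(16.56−16.3)²/(2·0.9²)) = 0.443269·exp(-0.04173) = 0.425153
  L_III = (1/(0.8·√(2π)))·exp(−(16.56−20.7)²/(2·0.8²)) = 0.498678·exp(-13.39031) = 7.62924e-07
Unnormalised posteriors:
  w_I·L_I = 0.46 × 0.197676 = 0.0909311
  w_II·L_II = 0.26 × 0.425153 = 0.11054
  w_III·L_III = 0.28 × 7.62924e-07 = 2.13619e-07
Denominator: 0.0909311 + 0.11054 + 2.13619e-07 = 0.201471
P(Setting I | x) = 0.0909311 / 0.201471 ≈ 0.451

0.451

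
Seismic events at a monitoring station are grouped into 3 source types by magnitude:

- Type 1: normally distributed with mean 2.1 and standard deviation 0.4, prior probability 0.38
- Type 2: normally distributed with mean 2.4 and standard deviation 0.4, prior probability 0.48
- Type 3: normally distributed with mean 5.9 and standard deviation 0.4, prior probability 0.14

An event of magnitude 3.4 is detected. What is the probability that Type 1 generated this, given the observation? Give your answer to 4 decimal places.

0.0839

Apply Bayes' rule: the posterior for each component is proportional to its prior times its likelihood at x.
Component likelihoods at x = 3.4:
  L_1 = 0.00507262
  L_2 = 0.0438208
  L_3 = 3.285e-09
Prior × likelihood for each component:
  w_1·L_1 = 0.38 × 0.00507262 = 0.0019276
  w_2·L_2 = 0.48 × 0.0438208 = 0.021034
  w_3·L_3 = 0.14 × 3.285e-09 = 4.59901e-10
Normaliser: 0.0019276 + 0.021034 + 4.59901e-10 = 0.0229616
P(Type 1 | x) ≈ 0.0839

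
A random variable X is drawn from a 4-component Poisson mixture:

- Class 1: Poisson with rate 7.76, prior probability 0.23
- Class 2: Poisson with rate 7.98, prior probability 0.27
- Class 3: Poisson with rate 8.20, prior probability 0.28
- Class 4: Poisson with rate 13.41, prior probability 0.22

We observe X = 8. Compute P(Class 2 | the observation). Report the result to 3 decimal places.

0.322

P(component k | x) = w_k·f_k(x) / marginal(x), where marginal(x) = Σ_j w_j·f_j(x).
Evaluate each component's likelihood at the observed value:
  f_1 = e^(−7.76)·7.76^8/8! = 0.139075
  f_2 = e^(−7.98)·7.98^8/8! = 0.139583
  f_3 = e^(−8.20)·8.20^8/8! = 0.139244
  f_4 = e^(−13.41)·13.41^8/8! = 0.0389064
Prior × likelihood for each component:
  w_1·f_1 = 0.23 × 0.139075 = 0.0319872
  w_2·f_2 = 0.27 × 0.139583 = 0.0376874
  w_3·f_3 = 0.28 × 0.139244 = 0.0389882
  w_4·f_4 = 0.22 × 0.0389064 = 0.0085594
Evidence: 0.0319872 + 0.0376874 + 0.0389882 + 0.0085594 = 0.117222
P(Class 2 | x) ≈ 0.322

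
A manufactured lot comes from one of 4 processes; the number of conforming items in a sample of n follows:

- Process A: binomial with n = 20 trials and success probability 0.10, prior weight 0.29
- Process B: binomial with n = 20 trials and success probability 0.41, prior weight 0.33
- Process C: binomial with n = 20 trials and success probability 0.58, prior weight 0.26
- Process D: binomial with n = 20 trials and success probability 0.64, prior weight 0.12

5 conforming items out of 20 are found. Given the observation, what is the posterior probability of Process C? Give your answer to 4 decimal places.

0.0187

The responsibility of component k is π_k f_k(x) divided by Σ_j π_j f_j(x).
Evaluate each component's likelihood at the observed value:
  p_A = C(20,5)·0.10^5·0.90^15 = 15504·1e-05·0.205891 = 0.0319214
  p_B = C(20,5)·0.41^5·0.59^15 = 15504·0.0115856·0.00036541 = 0.0656362
  p_C = C(20,5)·0.58^5·0.42^15 = 15504·0.0656357·2.23223e-06 = 0.00227155
  p_D = C(20,5)·0.64^5·0.36^15 = 15504·0.107374·2.21074e-07 = 0.000368028
Unnormalised posteriors:
  π_A·p_A = 0.29 × 0.0319214 = 0.00925719
  π_B·p_B = 0.33 × 0.0656362 = 0.0216599
  π_C·p_C = 0.26 × 0.00227155 = 0.000590604
  π_D·p_D = 0.12 × 0.000368028 = 4.41634e-05
Normaliser: 0.00925719 + 0.0216599 + 0.000590604 + 4.41634e-05 = 0.0315519
So the posterior for Process C is 0.000590604 / 0.0315519 ≈ 0.0187.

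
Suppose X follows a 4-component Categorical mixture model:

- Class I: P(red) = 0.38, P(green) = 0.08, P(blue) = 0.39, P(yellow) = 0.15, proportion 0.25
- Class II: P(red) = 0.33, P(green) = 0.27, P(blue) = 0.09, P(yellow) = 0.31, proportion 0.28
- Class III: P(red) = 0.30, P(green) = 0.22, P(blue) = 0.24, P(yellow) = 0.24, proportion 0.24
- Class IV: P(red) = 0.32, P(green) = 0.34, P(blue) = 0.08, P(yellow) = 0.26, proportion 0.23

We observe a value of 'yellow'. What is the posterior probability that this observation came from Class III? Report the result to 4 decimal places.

Apply Bayes' rule: the posterior for each component is proportional to its prior times its likelihood at x.
Evaluate each component's likelihood at the observed value:
  f_I = 0.15
  f_II = 0.31
  f_III = 0.24
  f_IV = 0.26
Prior × likelihood for each component:
  w_I·f_I = 0.25 × 0.15 = 0.0375
  w_II·f_II = 0.28 × 0.31 = 0.0868
  w_III·f_III = 0.24 × 0.24 = 0.0576
  w_IV·f_IV = 0.23 × 0.26 = 0.0598
Evidence: 0.0375 + 0.0868 + 0.0576 + 0.0598 = 0.2417
So the posterior for Class III is 0.0576 / 0.2417 ≈ 0.2383.

0.2383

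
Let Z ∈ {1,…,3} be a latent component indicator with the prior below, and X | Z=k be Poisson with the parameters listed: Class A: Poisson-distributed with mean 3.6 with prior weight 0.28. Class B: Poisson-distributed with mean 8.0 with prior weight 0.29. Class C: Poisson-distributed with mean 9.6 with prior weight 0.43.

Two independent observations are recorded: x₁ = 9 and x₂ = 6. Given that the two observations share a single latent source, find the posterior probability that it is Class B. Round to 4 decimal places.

0.5072

The responsibility of component k is π_k f_k(x) divided by Σ_j π_j f_j(x).
Since both observations come from the same component, the likelihood for component k is f_k(x₁)·f_k(x₂).
  L_A = [0.00764715] × [0.0826081] = 0.000631716
  L_B = [0.124077] × [0.122138] = 0.0151545
  L_C = [0.129256] × [0.0736322] = 0.00951741
Multiply by the mixture weights:
  π_A·L_A = 0.28 × 0.000631716 = 0.00017688
  π_B·L_B = 0.29 × 0.0151545 = 0.00439481
  π_C·L_C = 0.43 × 0.00951741 = 0.00409249
Normaliser: 0.00017688 + 0.00439481 + 0.00409249 = 0.00866418
Responsibility of Class B: 0.00439481 / 0.00866418 ≈ 0.5072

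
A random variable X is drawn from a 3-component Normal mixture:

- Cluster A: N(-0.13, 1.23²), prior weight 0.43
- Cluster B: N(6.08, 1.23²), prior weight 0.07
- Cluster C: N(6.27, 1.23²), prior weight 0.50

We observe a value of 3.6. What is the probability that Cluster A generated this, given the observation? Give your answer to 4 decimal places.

By Bayes' theorem, P(k | x) = π_k f_k(x) / Σ_j π_j f_j(x).
Evaluate each component's likelihood at the observed value:
  p_A = 0.00326648
  p_B = 0.042485
  p_C = 0.0307461
Multiply by the mixture weights:
  π_A·p_A = 0.43 × 0.00326648 = 0.00140459
  π_B·p_B = 0.07 × 0.042485 = 0.00297395
  π_C·p_C = 0.50 × 0.0307461 = 0.0153731
Marginal: 0.00140459 + 0.00297395 + 0.0153731 = 0.0197516
P(Cluster A | 3.6) ≈ 0.0711

0.0711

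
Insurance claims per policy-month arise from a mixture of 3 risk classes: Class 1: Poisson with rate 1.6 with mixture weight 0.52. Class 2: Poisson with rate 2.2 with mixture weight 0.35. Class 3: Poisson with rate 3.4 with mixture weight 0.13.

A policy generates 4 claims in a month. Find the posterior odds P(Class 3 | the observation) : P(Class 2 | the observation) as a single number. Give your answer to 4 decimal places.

0.6382

Only the two components matter; the odds are (π_i f_i(x)) / (π_j f_j(x)).
Evaluate each component's likelihood at the observed value:
  f_1 = 0.0551312
  f_2 = 0.108151
  f_3 = 0.185825
Odds = (0.13/0.35) × (0.185825/0.108151) = 0.371429 × 1.71819 ≈ 0.6382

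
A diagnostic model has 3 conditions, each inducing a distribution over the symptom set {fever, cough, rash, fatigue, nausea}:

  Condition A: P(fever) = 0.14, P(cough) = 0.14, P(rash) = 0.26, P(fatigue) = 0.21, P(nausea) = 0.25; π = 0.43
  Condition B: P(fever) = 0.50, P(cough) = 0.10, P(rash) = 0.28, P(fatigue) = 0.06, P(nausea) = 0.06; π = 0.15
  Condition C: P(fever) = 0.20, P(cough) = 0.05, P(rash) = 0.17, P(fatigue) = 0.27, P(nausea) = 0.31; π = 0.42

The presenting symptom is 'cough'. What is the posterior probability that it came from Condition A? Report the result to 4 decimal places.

By Bayes' theorem, P(k | x) = π_k f_k(x) / Σ_j π_j f_j(x).
Categorical probabilities:
  f_A = P(cough | comp) = 0.14
  f_B = P(cough | comp) = 0.10
  f_C = P(cough | comp) = 0.05
Weight by the priors:
  π_A·f_A = 0.43 × 0.14 = 0.0602
  π_B·f_B = 0.15 × 0.1 = 0.015
  π_C·f_C = 0.42 × 0.05 = 0.021
Evidence: 0.0602 + 0.015 + 0.021 = 0.0962
P(Condition A | the observation) = 0.0602 / 0.0962 ≈ 0.6258

0.6258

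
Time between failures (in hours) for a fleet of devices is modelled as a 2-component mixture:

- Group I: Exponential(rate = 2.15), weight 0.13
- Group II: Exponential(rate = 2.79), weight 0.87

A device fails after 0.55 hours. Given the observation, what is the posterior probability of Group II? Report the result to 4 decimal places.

0.8593

By Bayes' theorem, P(k | x) = P(Z=k) f_k(x) / Σ_j P(Z=j) f_j(x).
Component likelihoods at x = 0.55 hours:
  L_I = 0.659
  L_II = 0.601422
Unnormalised posteriors:
  P(Z=I)·L_I = 0.13 × 0.659 = 0.08567
  P(Z=II)·L_II = 0.87 × 0.601422 = 0.523237
Normaliser: 0.08567 + 0.523237 = 0.608907
P(Group II | the observation) = 0.523237 / 0.608907 ≈ 0.8593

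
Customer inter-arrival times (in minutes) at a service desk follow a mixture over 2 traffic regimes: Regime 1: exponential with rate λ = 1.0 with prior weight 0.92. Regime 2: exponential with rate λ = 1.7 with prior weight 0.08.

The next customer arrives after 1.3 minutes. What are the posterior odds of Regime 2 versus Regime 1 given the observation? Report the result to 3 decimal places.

The posterior odds equal the prior odds times the likelihood ratio: (w_i/w_j)·(f_i(x)/f_j(x)).
Evaluate each component's likelihood at the observed value:
  f_1 = 0.272532
  f_2 = 0.186491
Posterior odds = (w_2·f_2) / (w_1·f_1) = (0.08·0.186491) / (0.92·0.272532) = 0.0149193 / 0.250729 ≈ 0.060

0.060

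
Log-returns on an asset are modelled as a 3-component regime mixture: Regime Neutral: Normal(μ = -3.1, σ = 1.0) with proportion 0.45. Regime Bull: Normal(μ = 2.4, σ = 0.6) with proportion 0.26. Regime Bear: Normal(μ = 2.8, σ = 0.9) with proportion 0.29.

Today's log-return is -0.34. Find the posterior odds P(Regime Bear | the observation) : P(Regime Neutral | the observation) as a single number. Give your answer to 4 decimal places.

Posterior odds = (P(Z=i) f_i(x)) / (P(Z=j) f_j(x)); the normalising sum cancels.
Component likelihoods at x = -0.34:
  p_Neutral = (1/(1.0·√(2π)))·exp(−(-0.34−-3.1)²/(2·1.0²)) = 0.398942·exp(-3.80880) = 0.00884645
  p_Bull = (1/(0.6·√(2π)))·exp(−(-0.34−2.4)²/(2·0.6²)) = 0.664904·exp(-10.42722) = 1.96913e-05
  p_Bear = (1/(0.9·√(2π)))·exp(−(-0.34−2.8)²/(2·0.9²)) = 0.443269·exp(-6.08617) = 0.00100804
Posterior odds = (P(Z=Bear)·p_Bear) / (P(Z=Neutral)·p_Neutral) = (0.29·0.00100804) / (0.45·0.00884645) = 0.000292331 / 0.0039809 ≈ 0.0734

0.0734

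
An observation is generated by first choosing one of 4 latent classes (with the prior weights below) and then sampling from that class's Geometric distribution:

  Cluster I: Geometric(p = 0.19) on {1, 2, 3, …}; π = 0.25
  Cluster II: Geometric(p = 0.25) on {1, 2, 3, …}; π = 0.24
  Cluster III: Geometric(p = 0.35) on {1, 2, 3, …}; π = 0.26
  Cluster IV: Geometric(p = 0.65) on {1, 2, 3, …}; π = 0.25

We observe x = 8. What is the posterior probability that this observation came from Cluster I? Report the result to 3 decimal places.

0.464

The responsibility of component k is w_k f_k(x) divided by Σ_j w_j f_j(x).
Evaluate each component's likelihood at the observed value:
  p_I = 0.19·(1−0.19)^7 = 0.19·0.228768 = 0.0434659
  p_II = 0.25·(1−0.25)^7 = 0.25·0.133484 = 0.033371
  p_III = 0.35·(1−0.35)^7 = 0.35·0.0490223 = 0.0171578
  p_IV = 0.65·(1−0.65)^7 = 0.65·0.000643393 = 0.000418205
Multiply by the mixture weights:
  w_I·p_I = 0.25 × 0.0434659 = 0.0108665
  w_II·p_II = 0.24 × 0.033371 = 0.00800903
  w_III·p_III = 0.26 × 0.0171578 = 0.00446103
  w_IV·p_IV = 0.25 × 0.000418205 = 0.000104551
Marginal: 0.0108665 + 0.00800903 + 0.00446103 + 0.000104551 = 0.0234411
P(Cluster I | the observation) = 0.0108665 / 0.0234411 ≈ 0.464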